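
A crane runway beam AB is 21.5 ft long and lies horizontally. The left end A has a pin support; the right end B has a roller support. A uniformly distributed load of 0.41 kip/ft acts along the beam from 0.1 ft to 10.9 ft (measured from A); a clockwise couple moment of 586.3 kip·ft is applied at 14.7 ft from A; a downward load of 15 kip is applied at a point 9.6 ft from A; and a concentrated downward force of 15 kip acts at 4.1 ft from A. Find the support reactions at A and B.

Resultant of the distributed load: 0.41 × 10.8 = 4.428 kip at 5.5 ft from A.
ΣM about A: B_y·21.5 − (0.41·10.8)·5.5 − 586.3 − 15·9.6 − 15·4.1 = 0 → B_y = 816.154/21.5 = 37.9607 ≈ 37.96 kip.
ΣF_y = 0: A_y + 37.9607 − 0.41·10.8 − 15 − 15 = 0 → A_y = -3.533 kip.
ΣF_x = 0: no horizontal applied forces, so A_x = 0.

A_x = 0, A_y = -3.533 kip, B_y = 37.96 kip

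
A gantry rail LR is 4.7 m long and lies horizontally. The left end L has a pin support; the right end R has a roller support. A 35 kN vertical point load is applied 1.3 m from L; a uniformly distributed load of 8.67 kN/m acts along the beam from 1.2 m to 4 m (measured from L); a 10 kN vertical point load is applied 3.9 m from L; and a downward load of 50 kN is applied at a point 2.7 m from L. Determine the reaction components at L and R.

L_x = 0, L_y = 59.14 kN, R_y = 60.13 kN

Resultant of the distributed load: 8.67 × 2.8 = 24.276 kN at 2.6 m from L.
Taking moments about L: R_y·4.7 − 35·1.3 − (8.67·2.8)·2.6 − 10·3.9 − 50·2.7 = 0 → R_y = 282.6176/4.7 = 60.1314 ≈ 60.13 kN.
ΣF_y = 0: L_y + 60.1314 − 35 − 8.67·2.8 − 10 − 50 = 0 → L_y = 59.14 kN.
ΣF_x = 0: no horizontal applied forces, so L_x = 0.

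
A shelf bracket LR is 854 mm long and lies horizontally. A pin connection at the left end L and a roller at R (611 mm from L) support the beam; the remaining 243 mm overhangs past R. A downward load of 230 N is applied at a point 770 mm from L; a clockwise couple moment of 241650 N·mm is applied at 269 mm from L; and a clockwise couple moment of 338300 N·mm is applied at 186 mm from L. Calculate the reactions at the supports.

L_x = 0, L_y = -1009 N, R_y = 1239 N

Moments about L: R_y·611 − 230·770 − 241650 − 338300 = 0 → R_y = 757050/611 = 1239.03 ≈ 1239 N.
ΣF_y = 0: L_y + 1239.03 − 230 = 0 → L_y = -1009 N.
ΣF_x = 0: no horizontal applied forces, so L_x = 0.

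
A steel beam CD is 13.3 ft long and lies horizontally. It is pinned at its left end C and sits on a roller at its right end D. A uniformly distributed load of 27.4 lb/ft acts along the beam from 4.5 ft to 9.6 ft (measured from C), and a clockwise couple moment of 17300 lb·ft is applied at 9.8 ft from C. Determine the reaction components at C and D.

Resultant of the distributed load: 27.4 × 5.1 = 139.74 lb at 7.05 ft from C.
Taking moments about C: D_y·13.3 − (27.4·5.1)·7.05 − 17300 = 0 → D_y = 18285.167/13.3 = 1374.82 ≈ 1375 lb.
ΣF_y = 0: C_y + 1374.82 − 27.4·5.1 = 0 → C_y = -1235 lb.
ΣF_x = 0: no horizontal applied forces, so C_x = 0.

C_x = 0, C_y = -1235 lb, D_y = 1375 lb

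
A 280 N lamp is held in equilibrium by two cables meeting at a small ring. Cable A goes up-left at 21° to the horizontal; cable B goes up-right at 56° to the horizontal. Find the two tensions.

T_A = 160.7 N, T_B = 268.3 N

ΣF_x = 0: −T_A·cos21° + T_B·cos56° = 0 → T_B = 1.66951·T_A.
ΣF_y = 0: T_A·sin21° + T_B·sin56° = 280.
Substitute: T_A·(0.358368 + 1.66951·0.829038) = 280 → T_A = 160.693 ≈ 160.7 N.
Then T_B = 1.66951 × 160.693 = 268.3 N.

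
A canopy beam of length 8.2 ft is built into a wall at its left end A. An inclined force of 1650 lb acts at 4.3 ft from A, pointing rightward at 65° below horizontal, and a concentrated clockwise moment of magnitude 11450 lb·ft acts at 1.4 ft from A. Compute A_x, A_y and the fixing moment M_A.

A_x = -697.3 lb, A_y = 1495 lb, M_A = 17880 lb·ft

ΣF_x = 0: A_x + 1650·cos65° = 0 → A_x = -697.3 lb.
ΣF_y = 0: A_y − 1650·sin65° = 0 → A_y = 1495 lb.
ΣM about A: M_A − 1650·sin65°·4.3 − 11450 = 0 → M_A = 17880 lb·ft.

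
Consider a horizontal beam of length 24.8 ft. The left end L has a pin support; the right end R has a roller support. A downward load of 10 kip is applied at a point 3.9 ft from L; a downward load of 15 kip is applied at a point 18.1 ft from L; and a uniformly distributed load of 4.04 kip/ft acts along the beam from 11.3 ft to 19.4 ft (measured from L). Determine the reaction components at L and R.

Resultant of the distributed load: 4.04 × 8.1 = 32.724 kip at 15.35 ft from L.
ΣM about L: R_y·24.8 − 10·3.9 − 15·18.1 − (4.04·8.1)·15.35 = 0 → R_y = 812.8134/24.8 = 32.7747 ≈ 32.77 kip.
ΣF_y = 0: L_y + 32.7747 − 10 − 15 − 4.04·8.1 = 0 → L_y = 24.95 kip.
ΣF_x = 0: no horizontal applied forces, so L_x = 0.

L_x = 0, L_y = 24.95 kip, R_y = 32.77 kip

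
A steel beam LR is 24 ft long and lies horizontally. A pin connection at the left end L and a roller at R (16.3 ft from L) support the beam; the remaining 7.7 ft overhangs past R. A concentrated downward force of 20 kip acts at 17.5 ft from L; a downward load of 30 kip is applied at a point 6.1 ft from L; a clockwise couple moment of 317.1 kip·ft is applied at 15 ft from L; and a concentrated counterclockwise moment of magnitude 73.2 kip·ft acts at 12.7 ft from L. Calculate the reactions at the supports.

ΣM about L: R_y·16.3 − 20·17.5 − 30·6.1 − 317.1 + 73.2 = 0 → R_y = 776.9/16.3 = 47.6626 ≈ 47.66 kip.
ΣF_y = 0: L_y + 47.6626 − 20 − 30 = 0 → L_y = 2.337 kip.
ΣF_x = 0: no horizontal applied forces, so L_x = 0.

L_x = 0, L_y = 2.337 kip, R_y = 47.66 kip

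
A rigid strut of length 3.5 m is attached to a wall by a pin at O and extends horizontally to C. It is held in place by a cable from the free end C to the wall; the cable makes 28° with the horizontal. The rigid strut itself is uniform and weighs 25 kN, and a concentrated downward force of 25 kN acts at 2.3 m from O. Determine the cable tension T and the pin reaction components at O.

ΣM about O: T·sin28°·3.5 − 25·1.75 − 25·2.3 = 0 → T = 101.25/(3.5·0.469472) = 61.6194 ≈ 61.62 kN.
ΣF_x = 0: O_x − T·cos28° = 0 → O_x = 61.6194 × 0.882948 = 54.41 kN.
ΣF_y = 0: O_y + T·sin28° − 25 − 25 = 0 → O_y = 50 − 61.6194 × 0.469472 = 21.07 kN.

T = 61.62 kN, O_x = 54.41 kN, O_y = 21.07 kN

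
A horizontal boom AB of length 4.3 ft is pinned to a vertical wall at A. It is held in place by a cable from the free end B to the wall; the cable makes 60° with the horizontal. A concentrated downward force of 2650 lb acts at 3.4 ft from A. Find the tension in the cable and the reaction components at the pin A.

T = 2420 lb, A_x = 1210 lb, A_y = 554.7 lb

ΣM about A: T·sin60°·4.3 − 2650·3.4 = 0 → T = 9010/(4.3·0.866025) = 2419.5 ≈ 2420 lb.
ΣF_x = 0: A_x − T·cos60° = 0 → A_x = 2419.5 × 0.5 = 1210 lb.
ΣF_y = 0: A_y + T·sin60° − 2650 = 0 → A_y = 2650 − 2419.5 × 0.866025 = 554.7 lb.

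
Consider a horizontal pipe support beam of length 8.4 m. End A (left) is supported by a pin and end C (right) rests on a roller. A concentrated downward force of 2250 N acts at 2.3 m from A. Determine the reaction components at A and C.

A_x = 0, A_y = 1634 N, C_y = 616.1 N

ΣM about A: C_y·8.4 − 2250·2.3 = 0 → C_y = 5175/8.4 = 616.071 ≈ 616.1 N.
ΣF_y = 0: A_y + 616.071 − 2250 = 0 → A_y = 1634 N.
ΣF_x = 0: no horizontal applied forces, so A_x = 0.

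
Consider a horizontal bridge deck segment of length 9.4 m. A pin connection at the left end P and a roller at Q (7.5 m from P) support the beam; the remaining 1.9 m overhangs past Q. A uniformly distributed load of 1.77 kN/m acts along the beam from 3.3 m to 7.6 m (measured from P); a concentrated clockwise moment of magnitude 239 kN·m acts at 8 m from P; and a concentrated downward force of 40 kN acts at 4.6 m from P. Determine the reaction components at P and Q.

Resultant of the distributed load: 1.77 × 4.3 = 7.611 kN at 5.45 m from P.
Taking moments about P: Q_y·7.5 − (1.77·4.3)·5.45 − 239 − 40·4.6 = 0 → Q_y = 464.47995/7.5 = 61.9307 ≈ 61.93 kN.
ΣF_y = 0: P_y + 61.9307 − 1.77·4.3 − 40 = 0 → P_y = -14.32 kN.
ΣF_x = 0: no horizontal applied forces, so P_x = 0.

P_x = 0, P_y = -14.32 kN, Q_y = 61.93 kN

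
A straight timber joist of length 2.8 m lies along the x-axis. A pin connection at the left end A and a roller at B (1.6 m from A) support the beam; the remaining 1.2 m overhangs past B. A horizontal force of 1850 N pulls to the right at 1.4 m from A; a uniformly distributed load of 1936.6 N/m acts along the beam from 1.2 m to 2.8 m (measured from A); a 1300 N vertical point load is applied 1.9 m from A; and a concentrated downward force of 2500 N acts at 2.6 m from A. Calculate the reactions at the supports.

A_x = -1850 N, A_y = -2581 N, B_y = 9479 N

Resultant of the distributed load: 1936.6 × 1.6 = 3098.56 N at 2 m from A.
Taking moments about A: B_y·1.6 − (1936.6·1.6)·2 − 1300·1.9 − 2500·2.6 = 0 → B_y = 15167.12/1.6 = 9479.45 ≈ 9479 N.
ΣF_y = 0: A_y + 9479.45 − 1936.6·1.6 − 1300 − 2500 = 0 → A_y = -2581 N.
ΣF_x = 0: A_x + 1850 = 0 → A_x = -1850 N.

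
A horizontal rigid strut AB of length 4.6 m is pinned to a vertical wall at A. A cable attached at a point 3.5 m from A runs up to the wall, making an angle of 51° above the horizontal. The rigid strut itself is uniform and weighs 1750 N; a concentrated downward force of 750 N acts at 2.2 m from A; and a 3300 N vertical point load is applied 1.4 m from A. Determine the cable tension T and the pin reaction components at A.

T = 3785 N, A_x = 2382 N, A_y = 2859 N

ΣM about A: T·sin51°·3.5 − 1750·2.3 − 750·2.2 − 3300·1.4 = 0 → T = 10295/(3.5·0.777146) = 3784.91 ≈ 3785 N.
ΣF_x = 0: A_x − T·cos51° = 0 → A_x = 3784.91 × 0.62932 = 2382 N.
ΣF_y = 0: A_y + T·sin51° − 1750 − 750 − 3300 = 0 → A_y = 5800 − 3784.91 × 0.777146 = 2859 N.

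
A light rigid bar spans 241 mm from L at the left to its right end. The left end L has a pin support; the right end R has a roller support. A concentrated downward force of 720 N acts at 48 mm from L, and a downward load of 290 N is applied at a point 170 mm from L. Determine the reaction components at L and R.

Taking moments about L: R_y·241 − 720·48 − 290·170 = 0 → R_y = 83860/241 = 347.967 ≈ 348.0 N.
ΣF_y = 0: L_y + 347.967 − 720 − 290 = 0 → L_y = 662.0 N.
ΣF_x = 0: no horizontal applied forces, so L_x = 0.

L_x = 0, L_y = 662.0 N, R_y = 348.0 N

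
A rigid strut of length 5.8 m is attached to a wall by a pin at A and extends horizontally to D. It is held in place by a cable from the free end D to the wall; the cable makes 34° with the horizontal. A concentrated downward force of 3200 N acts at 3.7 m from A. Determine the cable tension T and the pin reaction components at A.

T = 3651 N, A_x = 3026 N, A_y = 1159 N

ΣM about A: T·sin34°·5.8 − 3200·3.7 = 0 → T = 11840/(5.8·0.559193) = 3650.58 ≈ 3651 N.
ΣF_x = 0: A_x − T·cos34° = 0 → A_x = 3650.58 × 0.829038 = 3026 N.
ΣF_y = 0: A_y + T·sin34° − 3200 = 0 → A_y = 3200 − 3650.58 × 0.559193 = 1159 N.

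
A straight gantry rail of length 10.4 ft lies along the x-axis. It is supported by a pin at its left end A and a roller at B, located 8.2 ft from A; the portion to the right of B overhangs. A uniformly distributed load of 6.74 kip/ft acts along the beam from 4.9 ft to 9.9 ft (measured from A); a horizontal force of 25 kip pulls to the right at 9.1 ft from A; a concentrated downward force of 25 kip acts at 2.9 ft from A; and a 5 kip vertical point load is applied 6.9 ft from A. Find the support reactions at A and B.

Resultant of the distributed load: 6.74 × 5 = 33.7 kip at 7.4 ft from A.
Moments about A: B_y·8.2 − (6.74·5)·7.4 − 25·2.9 − 5·6.9 = 0 → B_y = 356.38/8.2 = 43.461 ≈ 43.46 kip.
ΣF_y = 0: A_y + 43.461 − 6.74·5 − 25 − 5 = 0 → A_y = 20.24 kip.
ΣF_x = 0: A_x + 25 = 0 → A_x = -25.00 kip.

A_x = -25.00 kip, A_y = 20.24 kip, B_y = 43.46 kip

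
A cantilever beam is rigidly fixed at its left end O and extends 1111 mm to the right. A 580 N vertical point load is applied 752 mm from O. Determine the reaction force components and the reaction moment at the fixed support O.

O_x = 0, O_y = 580.0 N, M_O = 436200 N·mm

ΣF_x = 0: O_x = 0.
ΣF_y = 0: O_y − 580 = 0 → O_y = 580.0 N.
ΣM about O: M_O − 580·752 = 0 → M_O = 436200 N·mm.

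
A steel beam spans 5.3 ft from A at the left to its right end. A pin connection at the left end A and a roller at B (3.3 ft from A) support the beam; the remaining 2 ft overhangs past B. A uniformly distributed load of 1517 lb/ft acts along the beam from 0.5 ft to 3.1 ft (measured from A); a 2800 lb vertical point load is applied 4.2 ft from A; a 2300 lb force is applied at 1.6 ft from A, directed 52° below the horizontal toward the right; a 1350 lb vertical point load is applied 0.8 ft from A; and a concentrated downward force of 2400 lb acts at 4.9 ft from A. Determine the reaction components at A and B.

Resultant of the distributed load: 1517 × 2.6 = 3944.2 lb at 1.8 ft from A.
Moments about A: B_y·3.3 − (1517·2.6)·1.8 − 2800·4.2 − 2300·sin52°·1.6 − 1350·0.8 − 2400·4.9 = 0 → B_y = 34599.4/3.3 = 10484.7 ≈ 10480 lb.
ΣF_y = 0: A_y + 10484.7 − 1517·2.6 − 2800 − 2300·sin52° − 1350 − 2400 = 0 → A_y = 1822 lb.
ΣF_x = 0: A_x + 2300·cos52° = 0 → A_x = -1416 lb.

A_x = -1416 lb, A_y = 1822 lb, B_y = 10480 lb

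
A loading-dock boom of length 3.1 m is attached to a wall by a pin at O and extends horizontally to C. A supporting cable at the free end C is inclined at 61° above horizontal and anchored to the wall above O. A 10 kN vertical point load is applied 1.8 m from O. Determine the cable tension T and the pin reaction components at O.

ΣM about O: T·sin61°·3.1 − 10·1.8 = 0 → T = 18/(3.1·0.87462) = 6.63883 ≈ 6.639 kN.
ΣF_x = 0: O_x − T·cos61° = 0 → O_x = 6.63883 × 0.48481 = 3.219 kN.
ΣF_y = 0: O_y + T·sin61° − 10 = 0 → O_y = 10 − 6.63883 × 0.87462 = 4.194 kN.

T = 6.639 kN, O_x = 3.219 kN, O_y = 4.194 kN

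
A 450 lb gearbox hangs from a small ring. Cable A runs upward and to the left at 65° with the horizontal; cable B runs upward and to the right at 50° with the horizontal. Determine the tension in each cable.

ΣF_x = 0: −T_A·cos65° + T_B·cos50° = 0 → T_B = 0.657477·T_A.
ΣF_y = 0: T_A·sin65° + T_B·sin50° = 450.
Substitute: T_A·(0.906308 + 0.657477·0.766044) = 450 → T_A = 319.157 ≈ 319.2 lb.
Then T_B = 0.657477 × 319.157 = 209.8 lb.

T_A = 319.2 lb, T_B = 209.8 lb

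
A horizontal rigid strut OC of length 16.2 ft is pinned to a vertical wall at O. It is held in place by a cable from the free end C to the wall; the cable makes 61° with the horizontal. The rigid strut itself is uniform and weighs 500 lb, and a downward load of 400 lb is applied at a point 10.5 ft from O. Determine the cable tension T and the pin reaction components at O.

ΣM about O: T·sin61°·16.2 − 500·8.1 − 400·10.5 = 0 → T = 8250/(16.2·0.87462) = 582.263 ≈ 582.3 lb.
ΣF_x = 0: O_x − T·cos61° = 0 → O_x = 582.263 × 0.48481 = 282.3 lb.
ΣF_y = 0: O_y + T·sin61° − 500 − 400 = 0 → O_y = 900 − 582.263 × 0.87462 = 390.7 lb.

T = 582.3 lb, O_x = 282.3 lb, O_y = 390.7 lb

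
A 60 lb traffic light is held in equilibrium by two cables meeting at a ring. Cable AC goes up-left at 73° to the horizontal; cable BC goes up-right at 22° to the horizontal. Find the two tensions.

ΣF_x = 0: −T_AC·cos73° + T_BC·cos22° = 0 → T_BC = 0.315333·T_AC.
ΣF_y = 0: T_AC·sin73° + T_BC·sin22° = 60.
Substitute: T_AC·(0.956305 + 0.315333·0.374607) = 60 → T_AC = 55.8435 ≈ 55.84 lb.
Then T_BC = 0.315333 × 55.8435 = 17.61 lb.

T_AC = 55.84 lb, T_BC = 17.61 lb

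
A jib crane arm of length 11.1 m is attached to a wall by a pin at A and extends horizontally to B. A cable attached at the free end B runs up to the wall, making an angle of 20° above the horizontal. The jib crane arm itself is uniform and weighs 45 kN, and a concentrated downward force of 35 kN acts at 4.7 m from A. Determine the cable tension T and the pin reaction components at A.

ΣM about A: T·sin20°·11.1 − 45·5.55 − 35·4.7 = 0 → T = 414.25/(11.1·0.34202) = 109.116 ≈ 109.1 kN.
ΣF_x = 0: A_x − T·cos20° = 0 → A_x = 109.116 × 0.939693 = 102.5 kN.
ΣF_y = 0: A_y + T·sin20° − 45 − 35 = 0 → A_y = 80 − 109.116 × 0.34202 = 42.68 kN.

T = 109.1 kN, A_x = 102.5 kN, A_y = 42.68 kN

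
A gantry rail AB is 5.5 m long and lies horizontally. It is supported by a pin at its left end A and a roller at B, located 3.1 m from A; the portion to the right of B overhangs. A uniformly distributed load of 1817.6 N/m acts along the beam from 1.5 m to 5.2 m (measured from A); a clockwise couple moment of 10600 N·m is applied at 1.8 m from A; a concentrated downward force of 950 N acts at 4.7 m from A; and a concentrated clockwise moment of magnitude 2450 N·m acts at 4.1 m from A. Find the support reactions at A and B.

A_x = 0, A_y = -5242 N, B_y = 12920 N

Resultant of the distributed load: 1817.6 × 3.7 = 6725.12 N at 3.35 m from A.
Taking moments about A: B_y·3.1 − (1817.6·3.7)·3.35 − 10600 − 950·4.7 − 2450 = 0 → B_y = 40044.152/3.1 = 12917.5 ≈ 12920 N.
ΣF_y = 0: A_y + 12917.5 − 1817.6·3.7 − 950 = 0 → A_y = -5242 N.
ΣF_x = 0: no horizontal applied forces, so A_x = 0.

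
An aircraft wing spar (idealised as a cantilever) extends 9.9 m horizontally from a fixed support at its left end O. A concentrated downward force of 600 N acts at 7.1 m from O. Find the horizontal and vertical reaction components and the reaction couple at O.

ΣF_x = 0: O_x = 0.
ΣF_y = 0: O_y − 600 = 0 → O_y = 600.0 N.
ΣM about O: M_O − 600·7.1 = 0 → M_O = 4260 N·m.

O_x = 0, O_y = 600.0 N, M_O = 4260 N·m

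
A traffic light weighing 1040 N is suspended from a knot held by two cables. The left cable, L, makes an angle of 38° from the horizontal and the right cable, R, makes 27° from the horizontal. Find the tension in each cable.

T_L = 1022 N, T_R = 904.3 N

ΣF_x = 0: −T_L·cos38° + T_R·cos27° = 0 → T_R = 0.884405·T_L.
ΣF_y = 0: T_L·sin38° + T_R·sin27° = 1040.
Substitute: T_L·(0.615661 + 0.884405·0.45399) = 1040 → T_L = 1022.44 ≈ 1022 N.
Then T_R = 0.884405 × 1022.44 = 904.3 N.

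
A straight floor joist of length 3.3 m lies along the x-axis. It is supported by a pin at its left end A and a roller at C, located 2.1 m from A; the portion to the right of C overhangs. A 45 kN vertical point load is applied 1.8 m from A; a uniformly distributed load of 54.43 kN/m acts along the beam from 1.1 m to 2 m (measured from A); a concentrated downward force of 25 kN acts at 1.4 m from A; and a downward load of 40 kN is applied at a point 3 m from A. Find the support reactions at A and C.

Resultant of the distributed load: 54.43 × 0.9 = 48.987 kN at 1.55 m from A.
Taking moments about A: C_y·2.1 − 45·1.8 − (54.43·0.9)·1.55 − 25·1.4 − 40·3 = 0 → C_y = 311.92985/2.1 = 148.538 ≈ 148.5 kN.
ΣF_y = 0: A_y + 148.538 − 45 − 54.43·0.9 − 25 − 40 = 0 → A_y = 10.45 kN.
ΣF_x = 0: no horizontal applied forces, so A_x = 0.

A_x = 0, A_y = 10.45 kN, C_y = 148.5 kN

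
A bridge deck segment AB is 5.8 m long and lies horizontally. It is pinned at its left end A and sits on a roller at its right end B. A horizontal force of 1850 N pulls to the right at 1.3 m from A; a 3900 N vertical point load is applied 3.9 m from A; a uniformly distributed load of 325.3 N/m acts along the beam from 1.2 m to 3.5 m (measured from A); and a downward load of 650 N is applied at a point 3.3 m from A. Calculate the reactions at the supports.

Resultant of the distributed load: 325.3 × 2.3 = 748.19 N at 2.35 m from A.
ΣM about A: B_y·5.8 − 3900·3.9 − (325.3·2.3)·2.35 − 650·3.3 = 0 → B_y = 19113.2465/5.8 = 3295.39 ≈ 3295 N.
ΣF_y = 0: A_y + 3295.39 − 3900 − 325.3·2.3 − 650 = 0 → A_y = 2003 N.
ΣF_x = 0: A_x + 1850 = 0 → A_x = -1850 N.

A_x = -1850 N, A_y = 2003 N, B_y = 3295 N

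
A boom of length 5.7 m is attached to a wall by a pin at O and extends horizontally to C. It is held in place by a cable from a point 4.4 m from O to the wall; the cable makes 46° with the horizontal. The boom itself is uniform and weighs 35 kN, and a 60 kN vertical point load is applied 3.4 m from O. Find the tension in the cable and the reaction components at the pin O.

ΣM about O: T·sin46°·4.4 − 35·2.85 − 60·3.4 = 0 → T = 303.75/(4.4·0.71934) = 95.9687 ≈ 95.97 kN.
ΣF_x = 0: O_x − T·cos46° = 0 → O_x = 95.9687 × 0.694658 = 66.67 kN.
ΣF_y = 0: O_y + T·sin46° − 35 − 60 = 0 → O_y = 95 − 95.9687 × 0.71934 = 25.97 kN.

T = 95.97 kN, O_x = 66.67 kN, O_y = 25.97 kN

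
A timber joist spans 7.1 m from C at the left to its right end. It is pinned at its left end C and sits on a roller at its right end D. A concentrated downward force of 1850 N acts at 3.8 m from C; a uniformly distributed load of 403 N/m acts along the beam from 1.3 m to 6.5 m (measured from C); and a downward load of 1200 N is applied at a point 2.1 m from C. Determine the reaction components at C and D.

Resultant of the distributed load: 403 × 5.2 = 2095.6 N at 3.9 m from C.
ΣM about C: D_y·7.1 − 1850·3.8 − (403·5.2)·3.9 − 1200·2.1 = 0 → D_y = 17722.84/7.1 = 2496.17 ≈ 2496 N.
ΣF_y = 0: C_y + 2496.17 − 1850 − 403·5.2 − 1200 = 0 → C_y = 2649 N.
ΣF_x = 0: no horizontal applied forces, so C_x = 0.

C_x = 0, C_y = 2649 N, D_y = 2496 N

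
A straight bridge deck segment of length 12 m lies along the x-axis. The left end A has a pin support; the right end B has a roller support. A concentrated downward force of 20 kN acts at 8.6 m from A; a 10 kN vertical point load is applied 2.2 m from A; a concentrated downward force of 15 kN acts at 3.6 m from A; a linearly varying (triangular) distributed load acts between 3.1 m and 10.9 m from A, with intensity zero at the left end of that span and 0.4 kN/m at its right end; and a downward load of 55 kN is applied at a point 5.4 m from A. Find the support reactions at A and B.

Resultant of the triangular load: ½ × 0.4 × 7.8 = 1.56 kN, acting at 8.3 m from A (one-third of the span from the peak).
ΣM about A: B_y·12 − 20·8.6 − 10·2.2 − 15·3.6 − (½·0.4·7.8)·8.3 − 55·5.4 = 0 → B_y = 557.948/12 = 46.4957 ≈ 46.50 kN.
ΣF_y = 0: A_y + 46.4957 − 20 − 10 − 15 − ½·0.4·7.8 − 55 = 0 → A_y = 55.06 kN.
ΣF_x = 0: no horizontal applied forces, so A_x = 0.

A_x = 0, A_y = 55.06 kN, B_y = 46.50 kN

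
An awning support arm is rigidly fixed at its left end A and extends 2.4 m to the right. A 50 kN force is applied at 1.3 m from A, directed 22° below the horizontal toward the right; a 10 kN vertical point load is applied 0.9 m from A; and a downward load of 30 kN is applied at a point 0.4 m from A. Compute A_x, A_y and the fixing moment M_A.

ΣF_x = 0: A_x + 50·cos22° = 0 → A_x = -46.36 kN.
ΣF_y = 0: A_y − 50·sin22° − 10 − 30 = 0 → A_y = 58.73 kN.
ΣM about A: M_A − 50·sin22°·1.3 − 10·0.9 − 30·0.4 = 0 → M_A = 45.35 kN·m.

A_x = -46.36 kN, A_y = 58.73 kN, M_A = 45.35 kN·m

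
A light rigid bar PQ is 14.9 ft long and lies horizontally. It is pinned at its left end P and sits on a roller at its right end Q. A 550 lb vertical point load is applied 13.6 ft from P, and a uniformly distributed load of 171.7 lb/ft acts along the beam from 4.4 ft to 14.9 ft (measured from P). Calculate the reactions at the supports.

Resultant of the distributed load: 171.7 × 10.5 = 1802.85 lb at 9.65 ft from P.
ΣM about P: Q_y·14.9 − 550·13.6 − (171.7·10.5)·9.65 = 0 → Q_y = 24877.5025/14.9 = 1669.63 ≈ 1670 lb.
ΣF_y = 0: P_y + 1669.63 − 550 − 171.7·10.5 = 0 → P_y = 683.2 lb.
ΣF_x = 0: no horizontal applied forces, so P_x = 0.

P_x = 0, P_y = 683.2 lb, Q_y = 1670 lb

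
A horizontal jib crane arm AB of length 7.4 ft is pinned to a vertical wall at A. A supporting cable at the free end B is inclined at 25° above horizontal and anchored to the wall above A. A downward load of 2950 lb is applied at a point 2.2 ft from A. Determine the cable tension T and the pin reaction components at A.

T = 2075 lb, A_x = 1881 lb, A_y = 2073 lb

ΣM about A: T·sin25°·7.4 − 2950·2.2 = 0 → T = 6490/(7.4·0.422618) = 2075.22 ≈ 2075 lb.
ΣF_x = 0: A_x − T·cos25° = 0 → A_x = 2075.22 × 0.906308 = 1881 lb.
ΣF_y = 0: A_y + T·sin25° − 2950 = 0 → A_y = 2950 − 2075.22 × 0.422618 = 2073 lb.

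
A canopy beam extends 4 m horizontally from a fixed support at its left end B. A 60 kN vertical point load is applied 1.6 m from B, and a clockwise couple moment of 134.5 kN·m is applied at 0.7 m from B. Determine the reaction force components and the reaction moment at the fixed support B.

ΣF_x = 0: B_x = 0.
ΣF_y = 0: B_y − 60 = 0 → B_y = 60.00 kN.
ΣM about B: M_B − 60·1.6 − 134.5 = 0 → M_B = 230.5 kN·m.

B_x = 0, B_y = 60.00 kN, M_B = 230.5 kN·m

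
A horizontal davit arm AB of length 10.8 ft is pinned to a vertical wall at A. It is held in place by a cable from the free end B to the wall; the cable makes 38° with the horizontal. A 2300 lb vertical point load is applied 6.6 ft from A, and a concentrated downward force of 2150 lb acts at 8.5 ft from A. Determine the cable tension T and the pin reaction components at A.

ΣM about A: T·sin38°·10.8 − 2300·6.6 − 2150·8.5 = 0 → T = 33455/(10.8·0.615661) = 5031.48 ≈ 5031 lb.
ΣF_x = 0: A_x − T·cos38° = 0 → A_x = 5031.48 × 0.788011 = 3965 lb.
ΣF_y = 0: A_y + T·sin38° − 2300 − 2150 = 0 → A_y = 4450 − 5031.48 × 0.615661 = 1352 lb.

T = 5031 lb, A_x = 3965 lb, A_y = 1352 lb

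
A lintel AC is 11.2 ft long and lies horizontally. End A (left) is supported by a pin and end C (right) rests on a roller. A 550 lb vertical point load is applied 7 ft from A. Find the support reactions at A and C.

ΣM about A: C_y·11.2 − 550·7 = 0 → C_y = 3850/11.2 = 343.75 ≈ 343.8 lb.
ΣF_y = 0: A_y + 343.75 − 550 = 0 → A_y = 206.2 lb.
ΣF_x = 0: no horizontal applied forces, so A_x = 0.

A_x = 0, A_y = 206.2 lb, C_y = 343.8 lb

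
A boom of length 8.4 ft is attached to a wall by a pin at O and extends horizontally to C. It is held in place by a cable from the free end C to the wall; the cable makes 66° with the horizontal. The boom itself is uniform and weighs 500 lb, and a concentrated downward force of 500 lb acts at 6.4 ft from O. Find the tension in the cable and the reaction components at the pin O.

ΣM about O: T·sin66°·8.4 − 500·4.2 − 500·6.4 = 0 → T = 5300/(8.4·0.913545) = 690.664 ≈ 690.7 lb.
ΣF_x = 0: O_x − T·cos66° = 0 → O_x = 690.664 × 0.406737 = 280.9 lb.
ΣF_y = 0: O_y + T·sin66° − 500 − 500 = 0 → O_y = 1000 − 690.664 × 0.913545 = 369.0 lb.

T = 690.7 lb, O_x = 280.9 lb, O_y = 369.0 lb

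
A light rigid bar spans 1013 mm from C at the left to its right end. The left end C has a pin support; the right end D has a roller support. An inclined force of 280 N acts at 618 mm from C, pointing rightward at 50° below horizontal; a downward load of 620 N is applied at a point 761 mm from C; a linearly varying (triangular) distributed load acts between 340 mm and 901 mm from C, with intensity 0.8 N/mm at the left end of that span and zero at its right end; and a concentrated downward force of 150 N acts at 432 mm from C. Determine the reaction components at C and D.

C_x = -180.0 N, C_y = 431.6 N, D_y = 777.3 N

Resultant of the triangular load: ½ × 0.8 × 561 = 224.4 N, acting at 527 mm from C (one-third of the span from the peak).
ΣM about C: D_y·1013 − 280·sin50°·618 − 620·761 − (½·0.8·561)·527 − 150·432 = 0 → D_y = 787435/1013 = 777.33 ≈ 777.3 N.
ΣF_y = 0: C_y + 777.33 − 280·sin50° − 620 − ½·0.8·561 − 150 = 0 → C_y = 431.6 N.
ΣF_x = 0: C_x + 280·cos50° = 0 → C_x = -180.0 N.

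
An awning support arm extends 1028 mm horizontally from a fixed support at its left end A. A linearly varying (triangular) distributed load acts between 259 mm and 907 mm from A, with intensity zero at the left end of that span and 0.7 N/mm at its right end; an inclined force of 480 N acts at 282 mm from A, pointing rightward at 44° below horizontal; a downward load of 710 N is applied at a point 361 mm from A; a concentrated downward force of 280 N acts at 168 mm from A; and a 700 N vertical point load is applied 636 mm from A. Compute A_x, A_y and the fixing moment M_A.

Resultant of the triangular load: ½ × 0.7 × 648 = 226.8 N, acting at 691 mm from A (one-third of the span from the peak).
ΣF_x = 0: A_x + 480·cos44° = 0 → A_x = -345.3 N.
ΣF_y = 0: A_y − ½·0.7·648 − 480·sin44° − 710 − 280 − 700 = 0 → A_y = 2250 N.
ΣM about A: M_A − (½·0.7·648)·691 − 480·sin44°·282 − 710·361 − 280·168 − 700·636 = 0 → M_A = 999300 N·mm.

A_x = -345.3 N, A_y = 2250 N, M_A = 999300 N·mm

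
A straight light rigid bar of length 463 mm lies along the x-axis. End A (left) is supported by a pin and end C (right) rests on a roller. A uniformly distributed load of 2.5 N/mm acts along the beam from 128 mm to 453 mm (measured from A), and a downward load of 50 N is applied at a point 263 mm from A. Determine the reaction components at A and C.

A_x = 0, A_y = 324.3 N, C_y = 538.2 N

Resultant of the distributed load: 2.5 × 325 = 812.5 N at 290.5 mm from A.
ΣM about A: C_y·463 − (2.5·325)·290.5 − 50·263 = 0 → C_y = 249181.25/463 = 538.188 ≈ 538.2 N.
ΣF_y = 0: A_y + 538.188 − 2.5·325 − 50 = 0 → A_y = 324.3 N.
ΣF_x = 0: no horizontal applied forces, so A_x = 0.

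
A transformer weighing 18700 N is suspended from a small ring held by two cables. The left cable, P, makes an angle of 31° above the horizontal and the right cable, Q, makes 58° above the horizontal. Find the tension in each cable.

T_P = 9911 N, T_Q = 16030 N

ΣF_x = 0: −T_P·cos31° + T_Q·cos58° = 0 → T_Q = 1.61754·T_P.
ΣF_y = 0: T_P·sin31° + T_Q·sin58° = 18700.
Substitute: T_P·(0.515038 + 1.61754·0.848048) = 18700 → T_P = 9911.02 ≈ 9911 N.
Then T_Q = 1.61754 × 9911.02 = 16030 N.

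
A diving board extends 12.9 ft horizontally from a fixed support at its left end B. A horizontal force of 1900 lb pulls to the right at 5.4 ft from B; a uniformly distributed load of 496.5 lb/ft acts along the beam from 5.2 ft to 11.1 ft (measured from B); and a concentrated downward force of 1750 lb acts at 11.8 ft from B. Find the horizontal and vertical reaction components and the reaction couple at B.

Resultant of the distributed load: 496.5 × 5.9 = 2929.35 lb at 8.15 ft from B.
ΣF_x = 0: B_x + 1900 = 0 → B_x = -1900 lb.
ΣF_y = 0: B_y − 496.5·5.9 − 1750 = 0 → B_y = 4679 lb.
ΣM about B: M_B − (496.5·5.9)·8.15 − 1750·11.8 = 0 → M_B = 44520 lb·ft.

B_x = -1900 lb, B_y = 4679 lb, M_B = 44520 lb·ft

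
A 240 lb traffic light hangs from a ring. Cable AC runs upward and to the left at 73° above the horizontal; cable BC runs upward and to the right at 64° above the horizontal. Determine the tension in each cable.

T_AC = 154.3 lb, T_BC = 102.9 lb

ΣF_x = 0: −T_AC·cos73° + T_BC·cos64° = 0 → T_BC = 0.66695·T_AC.
ΣF_y = 0: T_AC·sin73° + T_BC·sin64° = 240.
Substitute: T_AC·(0.956305 + 0.66695·0.898794) = 240 → T_AC = 154.266 ≈ 154.3 lb.
Then T_BC = 0.66695 × 154.266 = 102.9 lb.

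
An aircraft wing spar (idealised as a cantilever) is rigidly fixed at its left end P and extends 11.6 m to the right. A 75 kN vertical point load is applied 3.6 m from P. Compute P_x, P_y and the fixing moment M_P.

ΣF_x = 0: P_x = 0.
ΣF_y = 0: P_y − 75 = 0 → P_y = 75.00 kN.
ΣM about P: M_P − 75·3.6 = 0 → M_P = 270.0 kN·m.

P_x = 0, P_y = 75.00 kN, M_P = 270.0 kN·m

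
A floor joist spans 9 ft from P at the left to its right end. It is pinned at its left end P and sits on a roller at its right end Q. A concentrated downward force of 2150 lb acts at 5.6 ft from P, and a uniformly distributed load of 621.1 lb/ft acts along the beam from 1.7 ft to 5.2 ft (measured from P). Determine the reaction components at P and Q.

P_x = 0, P_y = 2153 lb, Q_y = 2171 lb

Resultant of the distributed load: 621.1 × 3.5 = 2173.85 lb at 3.45 ft from P.
ΣM about P: Q_y·9 − 2150·5.6 − (621.1·3.5)·3.45 = 0 → Q_y = 19539.7825/9 = 2171.09 ≈ 2171 lb.
ΣF_y = 0: P_y + 2171.09 − 2150 − 621.1·3.5 = 0 → P_y = 2153 lb.
ΣF_x = 0: no horizontal applied forces, so P_x = 0.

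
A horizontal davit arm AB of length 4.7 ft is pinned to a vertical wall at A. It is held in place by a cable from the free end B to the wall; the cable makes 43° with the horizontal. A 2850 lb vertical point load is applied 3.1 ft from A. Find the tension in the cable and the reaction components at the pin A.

ΣM about A: T·sin43°·4.7 − 2850·3.1 = 0 → T = 8835/(4.7·0.681998) = 2756.29 ≈ 2756 lb.
ΣF_x = 0: A_x − T·cos43° = 0 → A_x = 2756.29 × 0.731354 = 2016 lb.
ΣF_y = 0: A_y + T·sin43° − 2850 = 0 → A_y = 2850 − 2756.29 × 0.681998 = 970.2 lb.

T = 2756 lb, A_x = 2016 lb, A_y = 970.2 lb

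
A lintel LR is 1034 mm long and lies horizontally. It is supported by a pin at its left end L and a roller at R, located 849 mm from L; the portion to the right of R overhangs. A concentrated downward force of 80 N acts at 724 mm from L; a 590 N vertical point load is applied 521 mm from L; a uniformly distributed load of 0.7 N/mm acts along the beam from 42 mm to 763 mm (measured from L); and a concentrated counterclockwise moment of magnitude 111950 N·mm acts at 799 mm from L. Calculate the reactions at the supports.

Resultant of the distributed load: 0.7 × 721 = 504.7 N at 402.5 mm from L.
ΣM about L: R_y·849 − 80·724 − 590·521 − (0.7·721)·402.5 + 111950 = 0 → R_y = 456501.75/849 = 537.693 ≈ 537.7 N.
ΣF_y = 0: L_y + 537.693 − 80 − 590 − 0.7·721 = 0 → L_y = 637.0 N.
ΣF_x = 0: no horizontal applied forces, so L_x = 0.

L_x = 0, L_y = 637.0 N, R_y = 537.7 N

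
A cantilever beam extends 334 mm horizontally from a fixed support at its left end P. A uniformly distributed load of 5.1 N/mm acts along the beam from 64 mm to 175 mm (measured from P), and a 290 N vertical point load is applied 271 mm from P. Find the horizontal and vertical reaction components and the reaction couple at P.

P_x = 0, P_y = 856.1 N, M_P = 146200 N·mm

Resultant of the distributed load: 5.1 × 111 = 566.1 N at 119.5 mm from P.
ΣF_x = 0: P_x = 0.
ΣF_y = 0: P_y − 5.1·111 − 290 = 0 → P_y = 856.1 N.
ΣM about P: M_P − (5.1·111)·119.5 − 290·271 = 0 → M_P = 146200 N·mm.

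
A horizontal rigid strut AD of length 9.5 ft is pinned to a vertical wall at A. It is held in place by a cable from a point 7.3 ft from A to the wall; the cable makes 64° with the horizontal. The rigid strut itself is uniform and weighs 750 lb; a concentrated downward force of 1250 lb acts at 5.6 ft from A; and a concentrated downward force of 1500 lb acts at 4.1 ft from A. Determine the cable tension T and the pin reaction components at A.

ΣM about A: T·sin64°·7.3 − 750·4.75 − 1250·5.6 − 1500·4.1 = 0 → T = 16712.5/(7.3·0.898794) = 2547.17 ≈ 2547 lb.
ΣF_x = 0: A_x − T·cos64° = 0 → A_x = 2547.17 × 0.438371 = 1117 lb.
ΣF_y = 0: A_y + T·sin64° − 750 − 1250 − 1500 = 0 → A_y = 3500 − 2547.17 × 0.898794 = 1211 lb.

T = 2547 lb, A_x = 1117 lb, A_y = 1211 lb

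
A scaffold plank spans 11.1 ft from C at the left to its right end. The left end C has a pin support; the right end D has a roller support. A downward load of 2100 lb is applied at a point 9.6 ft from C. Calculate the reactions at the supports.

Moments about C: D_y·11.1 − 2100·9.6 = 0 → D_y = 20160/11.1 = 1816.22 ≈ 1816 lb.
ΣF_y = 0: C_y + 1816.22 − 2100 = 0 → C_y = 283.8 lb.
ΣF_x = 0: no horizontal applied forces, so C_x = 0.

C_x = 0, C_y = 283.8 lb, D_y = 1816 lb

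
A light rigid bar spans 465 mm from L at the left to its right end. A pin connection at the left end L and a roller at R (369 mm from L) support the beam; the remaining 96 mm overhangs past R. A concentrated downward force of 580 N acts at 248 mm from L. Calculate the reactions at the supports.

Moments about L: R_y·369 − 580·248 = 0 → R_y = 143840/369 = 389.81 ≈ 389.8 N.
ΣF_y = 0: L_y + 389.81 − 580 = 0 → L_y = 190.2 N.
ΣF_x = 0: no horizontal applied forces, so L_x = 0.

L_x = 0, L_y = 190.2 N, R_y = 389.8 N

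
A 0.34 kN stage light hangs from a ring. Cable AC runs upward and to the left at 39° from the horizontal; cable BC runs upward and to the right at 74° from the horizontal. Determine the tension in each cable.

T_AC = 0.1018 kN, T_BC = 0.2870 kN

ΣF_x = 0: −T_AC·cos39° + T_BC·cos74° = 0 → T_BC = 2.81945·T_AC.
ΣF_y = 0: T_AC·sin39° + T_BC·sin74° = 0.34.
Substitute: T_AC·(0.62932 + 2.81945·0.961262) = 0.34 → T_AC = 0.10181 ≈ 0.1018 kN.
Then T_BC = 2.81945 × 0.10181 = 0.2870 kN.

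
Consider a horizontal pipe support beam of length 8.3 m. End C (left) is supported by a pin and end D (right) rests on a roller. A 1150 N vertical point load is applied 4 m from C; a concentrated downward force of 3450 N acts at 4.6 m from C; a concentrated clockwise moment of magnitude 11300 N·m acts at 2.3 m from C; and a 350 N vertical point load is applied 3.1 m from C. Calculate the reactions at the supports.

C_x = 0, C_y = 991.6 N, D_y = 3958 N

Taking moments about C: D_y·8.3 − 1150·4 − 3450·4.6 − 11300 − 350·3.1 = 0 → D_y = 32855/8.3 = 3958.43 ≈ 3958 N.
ΣF_y = 0: C_y + 3958.43 − 1150 − 3450 − 350 = 0 → C_y = 991.6 N.
ΣF_x = 0: no horizontal applied forces, so C_x = 0.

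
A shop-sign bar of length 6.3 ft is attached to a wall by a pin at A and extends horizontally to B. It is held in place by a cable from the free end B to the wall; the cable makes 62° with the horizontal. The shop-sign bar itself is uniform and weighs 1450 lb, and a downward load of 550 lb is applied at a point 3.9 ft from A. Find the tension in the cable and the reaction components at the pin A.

ΣM about A: T·sin62°·6.3 − 1450·3.15 − 550·3.9 = 0 → T = 6712.5/(6.3·0.882948) = 1206.73 ≈ 1207 lb.
ΣF_x = 0: A_x − T·cos62° = 0 → A_x = 1206.73 × 0.469472 = 566.5 lb.
ΣF_y = 0: A_y + T·sin62° − 1450 − 550 = 0 → A_y = 2000 − 1206.73 × 0.882948 = 934.5 lb.

T = 1207 lb, A_x = 566.5 lb, A_y = 934.5 lb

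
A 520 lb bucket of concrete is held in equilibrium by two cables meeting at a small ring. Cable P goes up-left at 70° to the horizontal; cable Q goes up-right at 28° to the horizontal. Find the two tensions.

T_P = 463.6 lb, T_Q = 179.6 lb

ΣF_x = 0: −T_P·cos70° + T_Q·cos28° = 0 → T_Q = 0.387362·T_P.
ΣF_y = 0: T_P·sin70° + T_Q·sin28° = 520.
Substitute: T_P·(0.939693 + 0.387362·0.469472) = 520 → T_P = 463.645 ≈ 463.6 lb.
Then T_Q = 0.387362 × 463.645 = 179.6 lb.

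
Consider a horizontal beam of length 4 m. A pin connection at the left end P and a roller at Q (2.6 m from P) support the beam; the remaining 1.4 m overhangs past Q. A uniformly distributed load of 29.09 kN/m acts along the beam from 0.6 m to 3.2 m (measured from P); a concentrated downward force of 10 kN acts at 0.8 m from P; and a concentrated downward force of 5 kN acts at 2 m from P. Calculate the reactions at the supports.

Resultant of the distributed load: 29.09 × 2.6 = 75.634 kN at 1.9 m from P.
Taking moments about P: Q_y·2.6 − (29.09·2.6)·1.9 − 10·0.8 − 5·2 = 0 → Q_y = 161.7046/2.6 = 62.1941 ≈ 62.19 kN.
ΣF_y = 0: P_y + 62.1941 − 29.09·2.6 − 10 − 5 = 0 → P_y = 28.44 kN.
ΣF_x = 0: no horizontal applied forces, so P_x = 0.

P_x = 0, P_y = 28.44 kN, Q_y = 62.19 kN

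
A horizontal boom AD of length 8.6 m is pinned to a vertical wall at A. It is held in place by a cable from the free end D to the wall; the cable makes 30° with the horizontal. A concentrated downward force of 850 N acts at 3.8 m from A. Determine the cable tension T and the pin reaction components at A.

T = 751.2 N, A_x = 650.5 N, A_y = 474.4 N

ΣM about A: T·sin30°·8.6 − 850·3.8 = 0 → T = 3230/(8.6·0.5) = 751.163 ≈ 751.2 N.
ΣF_x = 0: A_x − T·cos30° = 0 → A_x = 751.163 × 0.866025 = 650.5 N.
ΣF_y = 0: A_y + T·sin30° − 850 = 0 → A_y = 850 − 751.163 × 0.5 = 474.4 N.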